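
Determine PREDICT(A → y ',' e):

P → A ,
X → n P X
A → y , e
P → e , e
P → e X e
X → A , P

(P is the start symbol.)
{ 'y' }

PREDICT(A → y ',' e) = (FIRST(RHS) \ {ε}) ∪ (FOLLOW(A) if ε ∈ FIRST(RHS), i.e. RHS ⇒* ε)
FIRST(y ',' e) = { 'y' }
ε ∉ FIRST(y ',' e), so FOLLOW(A) is not added.
PREDICT(A → y ',' e) = { 'y' }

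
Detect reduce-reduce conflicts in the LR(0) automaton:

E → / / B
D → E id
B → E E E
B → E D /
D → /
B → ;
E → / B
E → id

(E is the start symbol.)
A reduce-reduce conflict occurs when an LR(0) state has two complete items [A → α .] and [B → β .] — both call for a reduction, and with no lookahead the parser cannot choose between them.

Augment with E' → E and build the canonical LR(0) collection (I0 = CLOSURE({[E' → . E]}), then GOTO on every symbol after a dot until no new states appear). It has 15 states:
  I0: { [E → . / / B], [E → . / B], [E → . id], [E' → . E] }  — shift
  I1: { [B → . ;], [B → . E D /], [B → . E E E], [E → . / / B], [E → . / B], [E → . id], [E → / . / B], [E → / . B] }  — shift
  I2: { [E' → E .] }  — accept
  I3: { [E → id .] }  — reduce
  I4: { [B → . ;], [B → . E D /], [B → . E E E], [E → . / / B], [E → . / B], [E → . id], [E → / . / B], [E → / . B], [E → / / . B] }  — shift
  I5: { [B → ; .] }  — reduce
  I6: { [E → / B .] }  — reduce
  I7: { [B → E . D /], [B → E . E E], [D → . /], [D → . E id], [E → . / / B], [E → . / B], [E → . id] }  — shift
  I8: { [B → . ;], [B → . E D /], [B → . E E E], [D → / .], [E → . / / B], [E → . / B], [E → . id], [E → / . / B], [E → / . B] }  — shift, reduce
  I9: { [B → E D . /] }  — shift
  I10: { [B → E E . E], [D → E . id], [E → . / / B], [E → . / B], [E → . id] }  — shift
  I11: { [B → E E E .] }  — reduce
  I12: { [D → E id .], [E → id .] }  — 2 reduces
  I13: { [B → E D / .] }  — reduce
  I14: { [E → / / B .], [E → / B .] }  — 2 reduces

I12 contains complete items [D → E id .], [E → id .] — reduce-reduce conflict.
I14 contains complete items [E → / / B .], [E → / B .] — reduce-reduce conflict.

Answer: Yes — I12: [D → E id .] vs [E → id .]; I14: [E → / / B .] vs [E → / B .]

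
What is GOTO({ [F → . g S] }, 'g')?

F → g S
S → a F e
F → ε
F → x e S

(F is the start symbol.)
{ [F → g . S], [S → . a F e] }

GOTO(I, 'g') = CLOSURE({ [A → αX.β] : [A → α.Xβ] ∈ I, X = 'g' })

Items with dot before 'g', with the dot advanced:
  [F → . g S] → [F → g . S]
Closure of the advanced items:
  [F → g . S] has the dot before S: add [S → . a F e]

GOTO = { [F → g . S], [S → . a F e] }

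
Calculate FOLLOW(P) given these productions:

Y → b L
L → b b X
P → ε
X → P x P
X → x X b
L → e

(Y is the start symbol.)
To compute FOLLOW(P), find every occurrence of P on a right-hand side N → α P β: add FIRST(β) \ {ε}, and if β is empty or nullable also add FOLLOW(N). Iterate to a fixed point.

In X → P x P: P is followed by x P, add FIRST(x P) \ {ε} = { 'x' }
In X → P x P: P is at the end, add FOLLOW(X)

The FOLLOW sets referred to above (computed the same way, to a fixed point):
  FOLLOW(X) = { $, 'b' }

Taking the union: FOLLOW(P) = { $, 'b', 'x' }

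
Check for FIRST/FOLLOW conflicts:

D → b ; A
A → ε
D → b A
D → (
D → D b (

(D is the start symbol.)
No FIRST/FOLLOW conflicts.

A FIRST/FOLLOW conflict occurs when a non-terminal N has a nullable alternative N → β (β ⇒* ε) and another alternative N → α with FIRST(α) ∩ FOLLOW(N) ≠ ∅: on such a lookahead the parser cannot decide between expanding α and letting N vanish via β.

Nullable non-terminals: A.
A has a nullable alternative but only one production, so nothing to check.

D has no nullable alternative, so no FIRST/FOLLOW check is needed there.

No FIRST/FOLLOW conflicts found.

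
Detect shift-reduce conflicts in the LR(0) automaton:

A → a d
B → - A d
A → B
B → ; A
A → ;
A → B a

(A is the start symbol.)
Yes — I2: [A → ; .] vs [A → . ;]; I4: [A → B .] vs [A → B . a]

Augment with A' → A and build the canonical LR(0) collection (I0 = CLOSURE({[A' → . A]}), then GOTO on every symbol after a dot until no new states appear). It has 11 states:
  I0: { [A → . ;], [A → . B a], [A → . B], [A → . a d], [A' → . A], [B → . - A d], [B → . ; A] }  — shift
  I1: { [A → . ;], [A → . B a], [A → . B], [A → . a d], [B → - . A d], [B → . - A d], [B → . ; A] }  — shift
  I2: { [A → . ;], [A → . B a], [A → . B], [A → . a d], [A → ; .], [B → . - A d], [B → . ; A], [B → ; . A] }  — shift, reduce
  I3: { [A' → A .] }  — accept
  I4: { [A → B . a], [A → B .] }  — shift, reduce
  I5: { [A → a . d] }  — shift
  I6: { [A → a d .] }  — reduce
  I7: { [A → B a .] }  — reduce
  I8: { [B → ; A .] }  — reduce
  I9: { [B → - A . d] }  — shift
  I10: { [B → - A d .] }  — reduce

I2 contains reduce item [A → ; .] and shift items [A → . ;], [A → . a d], [B → . - A d], [B → . ; A] — shift-reduce conflict.
I4 contains reduce item [A → B .] and shift item [A → B . a] — shift-reduce conflict.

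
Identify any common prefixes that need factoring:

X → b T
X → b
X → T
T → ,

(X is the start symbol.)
Yes, X has productions with common prefix 'b'

Left-factoring is needed when two productions for the same non-terminal
share a common prefix on the right-hand side.

Productions for X:
  X → b T
  X → b
  X → T

Found common prefix 'b' in productions for X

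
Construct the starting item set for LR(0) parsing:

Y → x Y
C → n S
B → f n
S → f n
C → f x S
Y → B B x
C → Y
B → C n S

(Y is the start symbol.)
{ [B → . C n S], [B → . f n], [C → . Y], [C → . f x S], [C → . n S], [Y → . B B x], [Y → . x Y], [Y' → . Y] }

First, augment the grammar with Y' → Y
I₀ = CLOSURE({ [Y' → . Y] }):
  [Y' → . Y] has the dot before Y: add [Y → . x Y], [Y → . B B x]
  [Y → . B B x] has the dot before B: add [B → . f n], [B → . C n S]
  [B → . C n S] has the dot before C: add [C → . n S], [C → . f x S], [C → . Y]
No further items can be added.

I₀ = { [B → . C n S], [B → . f n], [C → . Y], [C → . f x S], [C → . n S], [Y → . B B x], [Y → . x Y], [Y' → . Y] }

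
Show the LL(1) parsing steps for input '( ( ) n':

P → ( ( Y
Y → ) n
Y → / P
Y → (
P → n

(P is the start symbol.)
LL(1) parsing maintains a stack (initially the start symbol over $) and the input. At each step: if the stack top is a terminal, match it against the current input token; if it is a non-terminal N, replace it with the RHS of M[N, lookahead] (the unique production whose predict set contains the lookahead).

Stack is shown with the top on the left.

Stack    Input      Action
--------------------------
P $      ( ( ) n $  output P → ( ( Y
( ( Y $  ( ( ) n $  match '('
( Y $    ( ) n $    match '('
Y $      ) n $      output Y → ) n
) n $    ) n $      match ')'
n $      n $        match 'n'
$        $          accept

The string is accepted.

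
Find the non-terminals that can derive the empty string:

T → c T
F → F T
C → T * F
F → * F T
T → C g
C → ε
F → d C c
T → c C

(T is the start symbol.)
{ 'C' }

ε-productions: C → ε
So C is immediately nullable.
No further non-terminal can be added: every production for the remaining non-terminals contains a terminal or a non-nullable non-terminal.
Nullable = { 'C' }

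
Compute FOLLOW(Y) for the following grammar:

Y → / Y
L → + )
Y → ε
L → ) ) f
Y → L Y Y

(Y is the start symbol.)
{ $, ')', '+', '/' }

To compute FOLLOW(Y), find every occurrence of Y on a right-hand side N → α Y β: add FIRST(β) \ {ε}, and if β is empty or nullable also add FOLLOW(N). Iterate to a fixed point.

Y is the start symbol, so $ ∈ FOLLOW(Y).
In Y → / Y: Y is at the end; this adds FOLLOW(Y) to itself — nothing new
In Y → L Y Y: Y is followed by Y, add FIRST(Y) \ {ε} = { ')', '+', '/' }
  Y is nullable, so FOLLOW(Y) is also included — that is the set being defined, nothing new
In Y → L Y Y: Y is at the end; this adds FOLLOW(Y) to itself — nothing new

Taking the union: FOLLOW(Y) = { $, ')', '+', '/' }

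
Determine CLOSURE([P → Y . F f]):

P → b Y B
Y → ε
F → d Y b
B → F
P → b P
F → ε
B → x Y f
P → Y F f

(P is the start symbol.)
{ [F → . d Y b], [F → .], [P → Y . F f] }

To compute CLOSURE, for each item [A → α.Bβ] where B is a non-terminal, add [B → .γ] for all productions B → γ; repeat for the newly added items until nothing changes.

Start with: [P → Y . F f]
  [P → Y . F f] has the dot before F: add [F → . d Y b], [F → .]
No further items can be added.

CLOSURE = { [F → . d Y b], [F → .], [P → Y . F f] }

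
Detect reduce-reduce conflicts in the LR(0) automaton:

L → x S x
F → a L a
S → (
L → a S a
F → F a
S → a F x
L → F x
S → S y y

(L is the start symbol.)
A reduce-reduce conflict occurs when an LR(0) state has two complete items [A → α .] and [B → β .] — both call for a reduction, and with no lookahead the parser cannot choose between them.

Augment with L' → L and build the canonical LR(0) collection (I0 = CLOSURE({[L' → . L]}), then GOTO on every symbol after a dot until no new states appear). It has 23 states:
  I0: { [F → . F a], [F → . a L a], [L → . F x], [L → . a S a], [L → . x S x], [L' → . L] }  — shift
  I1: { [F → F . a], [L → F . x] }  — shift
  I2: { [L' → L .] }  — accept
  I3: { [F → . F a], [F → . a L a], [F → a . L a], [L → . F x], [L → . a S a], [L → . x S x], [L → a . S a], [S → . (], [S → . S y y], [S → . a F x] }  — shift
  I4: { [L → x . S x], [S → . (], [S → . S y y], [S → . a F x] }  — shift
  I5: { [S → ( .] }  — reduce
  I6: { [L → x S . x], [S → S . y y] }  — shift
  I7: { [F → . F a], [F → . a L a], [S → a . F x] }  — shift
  I8: { [F → F . a], [S → a F . x] }  — shift
  I9: { [F → . F a], [F → . a L a], [F → a . L a], [L → . F x], [L → . a S a], [L → . x S x] }  — shift
  I10: { [F → a L . a] }  — shift
  I11: { [F → a L a .] }  — reduce
  I12: { [F → F a .] }  — reduce
  I13: { [S → a F x .] }  — reduce
  I14: { [L → x S x .] }  — reduce
  I15: { [S → S y . y] }  — shift
  I16: { [S → S y y .] }  — reduce
  I17: { [L → a S . a], [S → S . y y] }  — shift
  I18: { [F → . F a], [F → . a L a], [F → a . L a], [L → . F x], [L → . a S a], [L → . x S x], [L → a . S a], [S → . (], [S → . S y y], [S → . a F x], [S → a . F x] }  — shift
  I19: { [F → F . a], [L → F . x], [S → a F . x] }  — shift
  I20: { [L → F x .], [S → a F x .] }  — 2 reduces
  I21: { [L → a S a .] }  — reduce
  I22: { [L → F x .] }  — reduce

I20 contains complete items [L → F x .], [S → a F x .] — reduce-reduce conflict.

Answer: Yes — I20: [L → F x .] vs [S → a F x .]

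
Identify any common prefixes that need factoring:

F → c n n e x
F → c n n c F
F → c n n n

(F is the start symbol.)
Yes, F has productions with common prefix 'c n n'

Left-factoring is needed when two productions for the same non-terminal
share a common prefix on the right-hand side.

Productions for F:
  F → c n n e x
  F → c n n c F
  F → c n n n

Found common prefix 'c n n' in productions for F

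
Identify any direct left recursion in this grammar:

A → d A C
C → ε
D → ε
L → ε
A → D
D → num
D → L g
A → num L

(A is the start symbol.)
No direct left recursion

Direct left recursion occurs when N → N α for some non-terminal N (the right-hand side begins with the left-hand side itself).

A → d A C: starts with d
C → ε: starts with ε
D → ε: starts with ε
L → ε: starts with ε
A → D: starts with D
D → num: starts with num
D → L g: starts with L
A → num L: starts with num

No direct left recursion found.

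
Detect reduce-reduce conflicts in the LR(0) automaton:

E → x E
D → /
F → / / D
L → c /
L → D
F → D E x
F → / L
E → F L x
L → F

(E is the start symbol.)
Yes — I17: [F → / / D .] vs [L → D .]

Augment with E' → E and build the canonical LR(0) collection (I0 = CLOSURE({[E' → . E]}), then GOTO on every symbol after a dot until no new states appear). It has 18 states:
  I0: { [D → . /], [E → . F L x], [E → . x E], [E' → . E], [F → . / / D], [F → . / L], [F → . D E x] }  — shift
  I1: { [D → . /], [D → / .], [F → . / / D], [F → . / L], [F → . D E x], [F → / . / D], [F → / . L], [L → . D], [L → . F], [L → . c /] }  — shift, reduce
  I2: { [D → . /], [E → . F L x], [E → . x E], [F → . / / D], [F → . / L], [F → . D E x], [F → D . E x] }  — shift
  I3: { [E' → E .] }  — accept
  I4: { [D → . /], [E → F . L x], [F → . / / D], [F → . / L], [F → . D E x], [L → . D], [L → . F], [L → . c /] }  — shift
  I5: { [D → . /], [E → . F L x], [E → . x E], [E → x . E], [F → . / / D], [F → . / L], [F → . D E x] }  — shift
  I6: { [E → x E .] }  — reduce
  I7: { [D → . /], [E → . F L x], [E → . x E], [F → . / / D], [F → . / L], [F → . D E x], [F → D . E x], [L → D .] }  — shift, reduce
  I8: { [L → F .] }  — reduce
  I9: { [E → F L . x] }  — shift
  I10: { [L → c . /] }  — shift
  I11: { [L → c / .] }  — reduce
  I12: { [E → F L x .] }  — reduce
  I13: { [F → D E . x] }  — shift
  I14: { [F → D E x .] }  — reduce
  I15: { [D → . /], [D → / .], [F → . / / D], [F → . / L], [F → . D E x], [F → / . / D], [F → / . L], [F → / / . D], [L → . D], [L → . F], [L → . c /] }  — shift, reduce
  I16: { [F → / L .] }  — reduce
  I17: { [D → . /], [E → . F L x], [E → . x E], [F → . / / D], [F → . / L], [F → . D E x], [F → / / D .], [F → D . E x], [L → D .] }  — shift, 2 reduces

I17 contains complete items [F → / / D .], [L → D .] — reduce-reduce conflict.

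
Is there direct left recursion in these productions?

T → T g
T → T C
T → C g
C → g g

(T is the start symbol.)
Yes, T is left-recursive

T → T g: LEFT RECURSIVE (starts with T)
T → T C: LEFT RECURSIVE (starts with T)
T → C g: starts with C
C → g g: starts with g

The grammar has direct left recursion on: T.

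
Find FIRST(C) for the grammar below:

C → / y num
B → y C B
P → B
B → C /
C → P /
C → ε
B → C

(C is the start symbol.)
{ '/', 'y', ε }

FIRST sets of the other non-terminals involved (by the same procedure, iterated to a fixed point):
  FIRST(P) = { '/', 'y', ε }

From C → / y num:
  - '/' is a terminal: add '/' and stop
From C → P /:
  - P is a non-terminal: add FIRST(P) \ {ε} = { '/', 'y' }
    P is nullable, so continue to the next symbol
  - '/' is a terminal: add '/' and stop
From C → ε:
  - ε-production, so ε ∈ FIRST(C)

Collecting: FIRST(C) = { '/', 'y', ε }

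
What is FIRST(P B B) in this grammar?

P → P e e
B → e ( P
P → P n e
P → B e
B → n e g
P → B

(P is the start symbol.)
{ 'e', 'n' }

FIRST sets of the non-terminals involved (from the grammar, by fixed-point iteration):
  FIRST(P) = { 'e', 'n' }

To compute FIRST(P B B), process the symbols left to right:
Symbol P is a non-terminal. Add FIRST(P) \ {ε} = { 'e', 'n' }
P is not nullable (ε ∉ FIRST(P)), so stop here.
FIRST(P B B) = { 'e', 'n' }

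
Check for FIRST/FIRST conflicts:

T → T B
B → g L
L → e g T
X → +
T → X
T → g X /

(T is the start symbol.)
Yes. T → T B / T → X on { '+' }; T → T B / T → g X '/' on { 'g' }

FIRST sets of the non-terminals at (or reachable through a nullable prefix from) the front of some alternative:
  FIRST(T) = { '+', 'g' }
  FIRST(X) = { '+' }

Productions for T:
  T → T B: FIRST = { '+', 'g' }
  T → X: FIRST = { '+' }
  T → g X /: FIRST = { 'g' }
B, L, X have only one production, so no FIRST/FIRST conflict is possible there.

Conflict for T: T → T B and T → X
  Overlap: { '+' }
Conflict for T: T → T B and T → g X /
  Overlap: { 'g' }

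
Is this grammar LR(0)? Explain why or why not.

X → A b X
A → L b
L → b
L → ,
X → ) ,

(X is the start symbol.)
A grammar is LR(0) if no state in the canonical LR(0) collection has:
  - both a shift item (dot before a terminal) and a complete item (shift-reduce conflict), or
  - two or more complete items (reduce-reduce conflict; the accept item [X' → X .] counts as a complete item here).

Augment with X' → X and build the canonical LR(0) collection (I0 = CLOSURE({[X' → . X]}), then GOTO on every symbol after a dot until no new states appear). It has 11 states:
  I0: { [A → . L b], [L → . ,], [L → . b], [X → . ) ,], [X → . A b X], [X' → . X] }  — shift
  I1: { [X → ) . ,] }  — shift
  I2: { [L → , .] }  — reduce
  I3: { [X → A . b X] }  — shift
  I4: { [A → L . b] }  — shift
  I5: { [X' → X .] }  — accept
  I6: { [L → b .] }  — reduce
  I7: { [A → L b .] }  — reduce
  I8: { [A → . L b], [L → . ,], [L → . b], [X → . ) ,], [X → . A b X], [X → A b . X] }  — shift
  I9: { [X → A b X .] }  — reduce
  I10: { [X → ) , .] }  — reduce

Every state is either a pure shift/goto state or contains exactly one complete item and nothing to shift — no conflicts. The grammar is LR(0).

Answer: Yes, the grammar is LR(0)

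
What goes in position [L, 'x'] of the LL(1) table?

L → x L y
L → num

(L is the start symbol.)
L → x L y

To find M[L, 'x'], we find productions for L where 'x' is in the predict set (PREDICT(N → α) = (FIRST(α) \ {ε}) ∪ (FOLLOW(N) if α ⇒* ε)).

L → x L y: PREDICT = { 'x' }
  'x' is in predict set, so this production goes in M[L, 'x']
L → num: PREDICT = { 'num' }

M[L, 'x'] = L → x L y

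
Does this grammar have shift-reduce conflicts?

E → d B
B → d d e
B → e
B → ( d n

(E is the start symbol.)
Augment with E' → E and build the canonical LR(0) collection (I0 = CLOSURE({[E' → . E]}), then GOTO on every symbol after a dot until no new states appear). It has 11 states:
  I0: { [E → . d B], [E' → . E] }  — shift
  I1: { [E' → E .] }  — accept
  I2: { [B → . ( d n], [B → . d d e], [B → . e], [E → d . B] }  — shift
  I3: { [B → ( . d n] }  — shift
  I4: { [E → d B .] }  — reduce
  I5: { [B → d . d e] }  — shift
  I6: { [B → e .] }  — reduce
  I7: { [B → d d . e] }  — shift
  I8: { [B → d d e .] }  — reduce
  I9: { [B → ( d . n] }  — shift
  I10: { [B → ( d n .] }  — reduce

No state contains both a complete item and a shift item.

Answer: No shift-reduce conflicts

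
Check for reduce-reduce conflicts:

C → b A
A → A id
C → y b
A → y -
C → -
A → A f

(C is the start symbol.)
A reduce-reduce conflict occurs when an LR(0) state has two complete items [A → α .] and [B → β .] — both call for a reduction, and with no lookahead the parser cannot choose between them.

Augment with C' → C and build the canonical LR(0) collection (I0 = CLOSURE({[C' → . C]}), then GOTO on every symbol after a dot until no new states appear). It has 11 states:
  I0: { [C → . -], [C → . b A], [C → . y b], [C' → . C] }  — shift
  I1: { [C → - .] }  — reduce
  I2: { [C' → C .] }  — accept
  I3: { [A → . A f], [A → . A id], [A → . y -], [C → b . A] }  — shift
  I4: { [C → y . b] }  — shift
  I5: { [C → y b .] }  — reduce
  I6: { [A → A . f], [A → A . id], [C → b A .] }  — shift, reduce
  I7: { [A → y . -] }  — shift
  I8: { [A → y - .] }  — reduce
  I9: { [A → A f .] }  — reduce
  I10: { [A → A id .] }  — reduce

No state contains more than one complete item.

Answer: No reduce-reduce conflicts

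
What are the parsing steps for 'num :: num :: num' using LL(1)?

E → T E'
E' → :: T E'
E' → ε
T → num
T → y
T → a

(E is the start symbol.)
Stack is shown with the top on the left.

Stack      Input                Action
--------------------------------------
E $        num :: num :: num $  output E → T E'
T E' $     num :: num :: num $  output T → num
num E' $   num :: num :: num $  match 'num'
E' $       :: num :: num $      output E' → :: T E'
:: T E' $  :: num :: num $      match '::'
T E' $     num :: num $         output T → num
num E' $   num :: num $         match 'num'
E' $       :: num $             output E' → :: T E'
:: T E' $  :: num $             match '::'
T E' $     num $                output T → num
num E' $   num $                match 'num'
E' $       $                    output E' → ε
$          $                    accept

The string is accepted.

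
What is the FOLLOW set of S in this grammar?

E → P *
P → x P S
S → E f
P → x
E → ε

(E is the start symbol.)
In P → x P S: S is at the end, add FOLLOW(P)

The FOLLOW sets referred to above (computed the same way, to a fixed point):
  FOLLOW(P) = { '*', 'f', 'x' }

Taking the union: FOLLOW(S) = { '*', 'f', 'x' }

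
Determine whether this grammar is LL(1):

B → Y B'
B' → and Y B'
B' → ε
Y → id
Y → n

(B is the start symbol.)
Yes, the grammar is LL(1).

A grammar is LL(1) if for each non-terminal N with multiple productions, the predict sets of those productions are pairwise disjoint, where PREDICT(N → α) = (FIRST(α) \ {ε}) ∪ (FOLLOW(N) if α ⇒* ε).

Relevant sets:
  FOLLOW(B') = { $ }

For B':
  PREDICT(B' → and Y B') = { 'and' }
  PREDICT(B' → ε) = { $ }
For Y:
  PREDICT(Y → id) = { 'id' }
  PREDICT(Y → n) = { 'n' }
B has a single production, so nothing to check there.

All predict sets are disjoint. The grammar IS LL(1).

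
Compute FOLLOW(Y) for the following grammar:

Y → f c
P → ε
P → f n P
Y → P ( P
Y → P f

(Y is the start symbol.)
To compute FOLLOW(Y), find every occurrence of Y on a right-hand side N → α Y β: add FIRST(β) \ {ε}, and if β is empty or nullable also add FOLLOW(N). Iterate to a fixed point.

Y is the start symbol, so $ ∈ FOLLOW(Y).
Y does not occur on any right-hand side.

Taking the union: FOLLOW(Y) = { $ }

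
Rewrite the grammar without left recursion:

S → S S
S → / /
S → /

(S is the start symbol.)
S is directly left-recursive. The standard transformation for
  A → A α₁ | ... | A α_m | β₁ | ... | β_n
is
  A  → β₁ A' | ... | β_n A'
  A' → α₁ A' | ... | α_m A' | ε

S → / / becomes S → / / S'
S → / becomes S → / S'
S → S S becomes S' → S S'
Add S' → ε

Resulting grammar:
S → / / S'
S → / S'
S' → S S'
S' → ε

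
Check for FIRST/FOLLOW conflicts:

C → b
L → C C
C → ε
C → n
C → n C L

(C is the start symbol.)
A FIRST/FOLLOW conflict occurs when a non-terminal N has a nullable alternative N → β (β ⇒* ε) and another alternative N → α with FIRST(α) ∩ FOLLOW(N) ≠ ∅: on such a lookahead the parser cannot decide between expanding α and letting N vanish via β.

Nullable non-terminals: C, L.

C: nullable alternative(s) C → ε; FOLLOW(C) = { $, 'b', 'n' }
  C → b: FIRST \ {ε} = { 'b' } — overlaps FOLLOW(C) on { 'b' }: CONFLICT
  C → ε: FIRST \ {ε} = { } — this is the only nullable alternative, skip
  C → n: FIRST \ {ε} = { 'n' } — overlaps FOLLOW(C) on { 'n' }: CONFLICT
  C → n C L: FIRST \ {ε} = { 'n' } — overlaps FOLLOW(C) on { 'n' }: CONFLICT
L has a nullable alternative but only one production, so nothing to check.

So the grammar has 3 FIRST/FOLLOW conflicts (marked CONFLICT above).

Answer: Yes. C → b with FOLLOW(C) on { 'b' }; C → n with FOLLOW(C) on { 'n' }; C → n C L with FOLLOW(C) on { 'n' }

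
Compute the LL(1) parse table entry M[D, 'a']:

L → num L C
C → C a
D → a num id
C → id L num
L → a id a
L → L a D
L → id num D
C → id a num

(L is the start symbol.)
D → a num id

To find M[D, 'a'], we find productions for D where 'a' is in the predict set (PREDICT(N → α) = (FIRST(α) \ {ε}) ∪ (FOLLOW(N) if α ⇒* ε)).

D → a num id: PREDICT = { 'a' }
  'a' is in predict set, so this production goes in M[D, 'a']

M[D, 'a'] = D → a num id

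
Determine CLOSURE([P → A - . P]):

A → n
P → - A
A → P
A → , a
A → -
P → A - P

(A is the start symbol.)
To compute CLOSURE, for each item [A → α.Bβ] where B is a non-terminal, add [B → .γ] for all productions B → γ; repeat for the newly added items until nothing changes.

Start with: [P → A - . P]
  [P → A - . P] has the dot before P: add [P → . - A], [P → . A - P]
  [P → . A - P] has the dot before A: add [A → . n], [A → . P], [A → . , a], [A → . -]
No further items can be added.

CLOSURE = { [A → . , a], [A → . -], [A → . P], [A → . n], [P → . - A], [P → . A - P], [P → A - . P] }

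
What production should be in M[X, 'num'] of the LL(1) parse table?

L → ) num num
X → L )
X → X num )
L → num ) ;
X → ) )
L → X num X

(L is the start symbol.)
X → L ), X → X num )

To find M[X, 'num'], we find productions for X where 'num' is in the predict set (PREDICT(N → α) = (FIRST(α) \ {ε}) ∪ (FOLLOW(N) if α ⇒* ε)).

Relevant sets:
  FIRST(L) = { ')', 'num' }
  FIRST(X) = { ')', 'num' }

X → L ): PREDICT = { ')', 'num' }
  'num' is in predict set, so this production goes in M[X, 'num']
X → X num ): PREDICT = { ')', 'num' }
  'num' is in predict set, so this production goes in M[X, 'num']
X → ) ): PREDICT = { ')' }

M[X, 'num'] = X → L ), X → X num )  (a multiply-defined cell — the grammar is not LL(1))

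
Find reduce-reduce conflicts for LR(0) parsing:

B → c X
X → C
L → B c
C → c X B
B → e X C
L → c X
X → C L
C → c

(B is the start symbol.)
Yes — I13: [B → c X .] vs [L → c X .]

A reduce-reduce conflict occurs when an LR(0) state has two complete items [A → α .] and [B → β .] — both call for a reduction, and with no lookahead the parser cannot choose between them.

Augment with B' → B and build the canonical LR(0) collection (I0 = CLOSURE({[B' → . B]}), then GOTO on every symbol after a dot until no new states appear). It has 16 states:
  I0: { [B → . c X], [B → . e X C], [B' → . B] }  — shift
  I1: { [B' → B .] }  — accept
  I2: { [B → c . X], [C → . c X B], [C → . c], [X → . C L], [X → . C] }  — shift
  I3: { [B → e . X C], [C → . c X B], [C → . c], [X → . C L], [X → . C] }  — shift
  I4: { [B → . c X], [B → . e X C], [L → . B c], [L → . c X], [X → C . L], [X → C .] }  — shift, reduce
  I5: { [B → e X . C], [C → . c X B], [C → . c] }  — shift
  I6: { [C → . c X B], [C → . c], [C → c . X B], [C → c .], [X → . C L], [X → . C] }  — shift, reduce
  I7: { [B → . c X], [B → . e X C], [C → c X . B] }  — shift
  I8: { [C → c X B .] }  — reduce
  I9: { [B → e X C .] }  — reduce
  I10: { [L → B . c] }  — shift
  I11: { [X → C L .] }  — reduce
  I12: { [B → c . X], [C → . c X B], [C → . c], [L → c . X], [X → . C L], [X → . C] }  — shift
  I13: { [B → c X .], [L → c X .] }  — 2 reduces
  I14: { [L → B c .] }  — reduce
  I15: { [B → c X .] }  — reduce

I13 contains complete items [B → c X .], [L → c X .] — reduce-reduce conflict.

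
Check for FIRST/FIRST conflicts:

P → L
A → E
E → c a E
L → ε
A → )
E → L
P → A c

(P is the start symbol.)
No FIRST/FIRST conflicts.

FIRST sets of the non-terminals at (or reachable through a nullable prefix from) the front of some alternative:
  FIRST(L) = { ε }
  FIRST(A) = { ')', 'c', ε }
  FIRST(E) = { 'c', ε }

Productions for P:
  P → L: FIRST = { ε }
  P → A c: FIRST = { ')', 'c' }
Productions for A:
  A → E: FIRST = { 'c', ε }
  A → ): FIRST = { ')' }
Productions for E:
  E → c a E: FIRST = { 'c' }
  E → L: FIRST = { ε }
L has only one production, so no FIRST/FIRST conflict is possible there.

All alternatives of each non-terminal have pairwise disjoint FIRST sets.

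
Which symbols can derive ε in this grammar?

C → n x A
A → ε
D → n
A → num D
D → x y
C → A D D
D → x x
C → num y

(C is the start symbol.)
{ 'A' }

ε-productions: A → ε
So A is immediately nullable.
No further non-terminal can be added: every production for the remaining non-terminals contains a terminal or a non-nullable non-terminal.
Nullable = { 'A' }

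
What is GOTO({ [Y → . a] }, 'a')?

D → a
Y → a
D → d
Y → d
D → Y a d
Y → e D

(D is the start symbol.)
{ [Y → a .] }

GOTO(I, 'a') = CLOSURE({ [A → αX.β] : [A → α.Xβ] ∈ I, X = 'a' })

Items with dot before 'a', with the dot advanced:
  [Y → . a] → [Y → a .]
Closure adds nothing (no advanced item has the dot before a non-terminal).

GOTO = { [Y → a .] }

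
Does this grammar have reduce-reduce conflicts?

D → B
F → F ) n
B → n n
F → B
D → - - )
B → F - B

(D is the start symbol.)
Yes — I2: [D → B .] vs [F → B .]; I9: [B → F - B .] vs [F → B .]

Augment with D' → D and build the canonical LR(0) collection (I0 = CLOSURE({[D' → . D]}), then GOTO on every symbol after a dot until no new states appear). It has 13 states:
  I0: { [B → . F - B], [B → . n n], [D → . - - )], [D → . B], [D' → . D], [F → . B], [F → . F ) n] }  — shift
  I1: { [D → - . - )] }  — shift
  I2: { [D → B .], [F → B .] }  — 2 reduces
  I3: { [D' → D .] }  — accept
  I4: { [B → F . - B], [F → F . ) n] }  — shift
  I5: { [B → n . n] }  — shift
  I6: { [B → n n .] }  — reduce
  I7: { [F → F ) . n] }  — shift
  I8: { [B → . F - B], [B → . n n], [B → F - . B], [F → . B], [F → . F ) n] }  — shift
  I9: { [B → F - B .], [F → B .] }  — 2 reduces
  I10: { [F → F ) n .] }  — reduce
  I11: { [D → - - . )] }  — shift
  I12: { [D → - - ) .] }  — reduce

I2 contains complete items [D → B .], [F → B .] — reduce-reduce conflict.
I9 contains complete items [B → F - B .], [F → B .] — reduce-reduce conflict.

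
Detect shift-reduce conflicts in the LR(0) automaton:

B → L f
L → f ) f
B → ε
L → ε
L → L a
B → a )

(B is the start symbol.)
Yes — I0: [B → .] vs [B → . a )]

A shift-reduce conflict occurs when an LR(0) state has both:
  - a complete (reduce) item [A → α .] (dot at the end), and
  - a shift item [B → β . c γ] (dot before a terminal).

Augment with B' → B and build the canonical LR(0) collection (I0 = CLOSURE({[B' → . B]}), then GOTO on every symbol after a dot until no new states appear). It has 10 states:
  I0: { [B → . L f], [B → . a )], [B → .], [B' → . B], [L → . L a], [L → . f ) f], [L → .] }  — shift, 2 reduces
  I1: { [B' → B .] }  — accept
  I2: { [B → L . f], [L → L . a] }  — shift
  I3: { [B → a . )] }  — shift
  I4: { [L → f . ) f] }  — shift
  I5: { [L → f ) . f] }  — shift
  I6: { [L → f ) f .] }  — reduce
  I7: { [B → a ) .] }  — reduce
  I8: { [L → L a .] }  — reduce
  I9: { [B → L f .] }  — reduce

I0 contains reduce items [B → .], [L → .] and shift items [B → . a )], [L → . f ) f] — shift-reduce conflict.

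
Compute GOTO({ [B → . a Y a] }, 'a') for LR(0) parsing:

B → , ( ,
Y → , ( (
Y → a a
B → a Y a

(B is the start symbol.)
GOTO(I, 'a') = CLOSURE({ [A → αX.β] : [A → α.Xβ] ∈ I, X = 'a' })

Items with dot before 'a', with the dot advanced:
  [B → . a Y a] → [B → a . Y a]
Closure of the advanced items:
  [B → a . Y a] has the dot before Y: add [Y → . , ( (], [Y → . a a]

GOTO = { [B → a . Y a], [Y → . , ( (], [Y → . a a] }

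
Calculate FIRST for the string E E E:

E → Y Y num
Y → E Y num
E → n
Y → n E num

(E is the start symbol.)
{ 'n' }

FIRST sets of the non-terminals involved (from the grammar, by fixed-point iteration):
  FIRST(E) = { 'n' }

To compute FIRST(E E E), process the symbols left to right:
Symbol E is a non-terminal. Add FIRST(E) \ {ε} = { 'n' }
E is not nullable (ε ∉ FIRST(E)), so stop here.
FIRST(E E E) = { 'n' }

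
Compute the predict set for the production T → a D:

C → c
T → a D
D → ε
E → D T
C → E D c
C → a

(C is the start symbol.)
{ 'a' }

PREDICT(T → a D) = (FIRST(RHS) \ {ε}) ∪ (FOLLOW(T) if ε ∈ FIRST(RHS), i.e. RHS ⇒* ε)
FIRST(a D) = { 'a' }
ε ∉ FIRST(a D), so FOLLOW(T) is not added.
PREDICT(T → a D) = { 'a' }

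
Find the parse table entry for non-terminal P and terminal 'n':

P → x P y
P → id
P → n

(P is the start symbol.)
To find M[P, 'n'], we find productions for P where 'n' is in the predict set (PREDICT(N → α) = (FIRST(α) \ {ε}) ∪ (FOLLOW(N) if α ⇒* ε)).

P → x P y: PREDICT = { 'x' }
P → id: PREDICT = { 'id' }
P → n: PREDICT = { 'n' }
  'n' is in predict set, so this production goes in M[P, 'n']

M[P, 'n'] = P → n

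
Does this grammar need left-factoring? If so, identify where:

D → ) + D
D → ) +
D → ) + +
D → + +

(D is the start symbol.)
Yes, D has productions with common prefix ') +'

Left-factoring is needed when two productions for the same non-terminal
share a common prefix on the right-hand side.

Productions for D:
  D → ) + D
  D → ) +
  D → ) + +
  D → + +

Found common prefix ') +' in productions for D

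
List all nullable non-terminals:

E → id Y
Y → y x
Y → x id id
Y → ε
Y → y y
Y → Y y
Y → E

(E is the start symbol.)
{ 'Y' }

A non-terminal is nullable if it can derive ε (the empty string): either it has an ε-production, or it has a production whose right-hand side consists entirely of nullable non-terminals.

ε-productions: Y → ε
So Y is immediately nullable.
No further non-terminal can be added: every production for the remaining non-terminals contains a terminal or a non-nullable non-terminal.
Nullable = { 'Y' }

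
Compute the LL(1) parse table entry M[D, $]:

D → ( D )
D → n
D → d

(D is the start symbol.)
To find M[D, $], we find productions for D where $ is in the predict set (PREDICT(N → α) = (FIRST(α) \ {ε}) ∪ (FOLLOW(N) if α ⇒* ε)).

D → ( D ): PREDICT = { '(' }
D → n: PREDICT = { 'n' }
D → d: PREDICT = { 'd' }

M[D, $] is empty (no production applies)

Answer: Empty (error entry)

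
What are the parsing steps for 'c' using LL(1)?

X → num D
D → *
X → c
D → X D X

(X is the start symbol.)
Stack is shown with the top on the left.

Stack  Input  Action
--------------------
X $    c $    output X → c
c $    c $    match 'c'
$      $      accept

The string is accepted.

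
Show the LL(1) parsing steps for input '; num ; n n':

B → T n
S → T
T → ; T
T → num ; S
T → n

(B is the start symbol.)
Stack is shown with the top on the left.

Stack        Input          Action
----------------------------------
B $          ; num ; n n $  output B → T n
T n $        ; num ; n n $  output T → ; T
; T n $      ; num ; n n $  match ';'
T n $        num ; n n $    output T → num ; S
num ; S n $  num ; n n $    match 'num'
; S n $      ; n n $        match ';'
S n $        n n $          output S → T
T n $        n n $          output T → n
n n $        n n $          match 'n'
n $          n $            match 'n'
$            $              accept

The string is accepted.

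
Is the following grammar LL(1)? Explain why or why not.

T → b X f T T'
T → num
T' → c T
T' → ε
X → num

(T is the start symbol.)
A grammar is LL(1) if for each non-terminal N with multiple productions, the predict sets of those productions are pairwise disjoint, where PREDICT(N → α) = (FIRST(α) \ {ε}) ∪ (FOLLOW(N) if α ⇒* ε).

Relevant sets:
  FOLLOW(T') = { $, 'c' }

For T:
  PREDICT(T → b X f T T') = { 'b' }
  PREDICT(T → num) = { 'num' }
For T':
  PREDICT(T' → c T) = { 'c' }
  PREDICT(T' → ε) = { $, 'c' }
X has a single production, so nothing to check there.

Conflict found: Predict set conflict for T': { 'c' }
The grammar is NOT LL(1).

Answer: No. Predict set conflict for T': { 'c' }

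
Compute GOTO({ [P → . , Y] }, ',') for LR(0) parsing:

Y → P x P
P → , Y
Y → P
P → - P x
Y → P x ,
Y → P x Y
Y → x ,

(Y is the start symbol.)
{ [P → , . Y], [P → . , Y], [P → . - P x], [Y → . P x ,], [Y → . P x P], [Y → . P x Y], [Y → . P], [Y → . x ,] }

GOTO(I, ',') = CLOSURE({ [A → αX.β] : [A → α.Xβ] ∈ I, X = ',' })

Items with dot before ',', with the dot advanced:
  [P → . , Y] → [P → , . Y]
Closure of the advanced items:
  [P → , . Y] has the dot before Y: add [Y → . P x P], [Y → . P], [Y → . P x ,], [Y → . P x Y], [Y → . x ,]
  [Y → . P x P] has the dot before P: add [P → . , Y], [P → . - P x]

GOTO = { [P → , . Y], [P → . , Y], [P → . - P x], [Y → . P x ,], [Y → . P x P], [Y → . P x Y], [Y → . P], [Y → . x ,] }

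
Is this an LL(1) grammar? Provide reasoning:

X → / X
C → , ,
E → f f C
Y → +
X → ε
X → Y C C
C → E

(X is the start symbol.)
Relevant sets:
  FIRST(Y) = { '+' }
  FIRST(E) = { 'f' }
  FOLLOW(X) = { $ }

For X:
  PREDICT(X → '/' X) = { '/' }
  PREDICT(X → ε) = { $ }
  PREDICT(X → Y C C) = { '+' }
For C:
  PREDICT(C → ',' ',') = { ',' }
  PREDICT(C → E) = { 'f' }
E, Y have a single production, so nothing to check there.

All predict sets are disjoint. The grammar IS LL(1).

Answer: Yes, the grammar is LL(1).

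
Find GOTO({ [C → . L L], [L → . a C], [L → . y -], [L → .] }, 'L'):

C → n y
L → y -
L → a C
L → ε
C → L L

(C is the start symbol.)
GOTO(I, 'L') = CLOSURE({ [A → αX.β] : [A → α.Xβ] ∈ I, X = 'L' })

Items with dot before 'L', with the dot advanced:
  [C → . L L] → [C → L . L]
Closure of the advanced items:
  [C → L . L] has the dot before L: add [L → . y -], [L → . a C], [L → .]

GOTO = { [C → L . L], [L → . a C], [L → . y -], [L → .] }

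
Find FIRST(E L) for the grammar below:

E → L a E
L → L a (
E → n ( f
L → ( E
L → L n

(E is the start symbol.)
{ '(', 'n' }

FIRST sets of the non-terminals involved (from the grammar, by fixed-point iteration):
  FIRST(E) = { '(', 'n' }

To compute FIRST(E L), process the symbols left to right:
Symbol E is a non-terminal. Add FIRST(E) \ {ε} = { '(', 'n' }
E is not nullable (ε ∉ FIRST(E)), so stop here.
FIRST(E L) = { '(', 'n' }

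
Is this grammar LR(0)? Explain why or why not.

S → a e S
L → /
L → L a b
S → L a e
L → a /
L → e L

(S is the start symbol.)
No. Shift-reduce conflict between [L → e L .] and [L → L . a b]

A grammar is LR(0) if no state in the canonical LR(0) collection has:
  - both a shift item (dot before a terminal) and a complete item (shift-reduce conflict), or
  - two or more complete items (reduce-reduce conflict; the accept item [S' → S .] counts as a complete item here).

Augment with S' → S and build the canonical LR(0) collection (I0 = CLOSURE({[S' → . S]}), then GOTO on every symbol after a dot until no new states appear). It has 15 states:
  I0: { [L → . /], [L → . L a b], [L → . a /], [L → . e L], [S → . L a e], [S → . a e S], [S' → . S] }  — shift
  I1: { [L → / .] }  — reduce
  I2: { [L → L . a b], [S → L . a e] }  — shift
  I3: { [S' → S .] }  — accept
  I4: { [L → a . /], [S → a . e S] }  — shift
  I5: { [L → . /], [L → . L a b], [L → . a /], [L → . e L], [L → e . L] }  — shift
  I6: { [L → L . a b], [L → e L .] }  — shift, reduce
  I7: { [L → a . /] }  — shift
  I8: { [L → a / .] }  — reduce
  I9: { [L → L a . b] }  — shift
  I10: { [L → L a b .] }  — reduce
  I11: { [L → . /], [L → . L a b], [L → . a /], [L → . e L], [S → . L a e], [S → . a e S], [S → a e . S] }  — shift
  I12: { [S → a e S .] }  — reduce
  I13: { [L → L a . b], [S → L a . e] }  — shift
  I14: { [S → L a e .] }  — reduce

Conflict in state I6:
  Shift-reduce conflict between [L → e L .] and [L → L . a b]
So the grammar is NOT LR(0).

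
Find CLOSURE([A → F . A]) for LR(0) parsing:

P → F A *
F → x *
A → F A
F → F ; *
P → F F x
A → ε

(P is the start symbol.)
{ [A → . F A], [A → .], [A → F . A], [F → . F ; *], [F → . x *] }

To compute CLOSURE, for each item [A → α.Bβ] where B is a non-terminal, add [B → .γ] for all productions B → γ; repeat for the newly added items until nothing changes.

Start with: [A → F . A]
  [A → F . A] has the dot before A: add [A → . F A], [A → .]
  [A → . F A] has the dot before F: add [F → . x *], [F → . F ; *]
No further items can be added.

CLOSURE = { [A → . F A], [A → .], [A → F . A], [F → . F ; *], [F → . x *] }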